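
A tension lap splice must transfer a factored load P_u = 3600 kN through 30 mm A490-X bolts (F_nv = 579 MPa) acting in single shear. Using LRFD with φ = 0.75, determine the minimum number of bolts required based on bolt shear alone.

A_b = π·30²/4 = 706.9 mm².
Per-bolt design strength φR_n = 0.75 × 579 × 706.9 × 1 / 1000 = 307 kN.
n ≥ 3600 / 307 = 11.73 → use 12 bolts.

12 bolts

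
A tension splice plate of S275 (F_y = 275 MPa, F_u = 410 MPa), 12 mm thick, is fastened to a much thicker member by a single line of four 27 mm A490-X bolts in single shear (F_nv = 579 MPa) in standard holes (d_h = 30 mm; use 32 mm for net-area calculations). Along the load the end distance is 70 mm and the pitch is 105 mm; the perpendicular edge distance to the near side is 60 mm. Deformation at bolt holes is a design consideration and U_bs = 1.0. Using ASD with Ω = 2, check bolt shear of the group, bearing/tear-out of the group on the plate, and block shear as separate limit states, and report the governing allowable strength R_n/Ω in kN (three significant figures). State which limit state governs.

Bolt shear: A_b = π·27²/4 = 572.6 mm²; R_n = 579 × 572.6 × 4 × 1 / 1000 = 1326 kN → 1326 / 2 = 663 kN.
Bearing: edge l_c = 55, r_n = 318.8 kN; interior l_c = 75, r_n = 318.8 kN; R_n = 318.8 + 3·318.8 = 1275 kN → 638 kN.
Block shear: A_gv = 4620, A_nv = 3276, A_nt = 528 mm²; R_n = min(0.6F_uA_nv, 0.6F_yA_gv) + U_bs·F_u·A_nt = 978.8 kN → 489 kN.
Block shear governs: 489 kN.

489 kN (block shear governs)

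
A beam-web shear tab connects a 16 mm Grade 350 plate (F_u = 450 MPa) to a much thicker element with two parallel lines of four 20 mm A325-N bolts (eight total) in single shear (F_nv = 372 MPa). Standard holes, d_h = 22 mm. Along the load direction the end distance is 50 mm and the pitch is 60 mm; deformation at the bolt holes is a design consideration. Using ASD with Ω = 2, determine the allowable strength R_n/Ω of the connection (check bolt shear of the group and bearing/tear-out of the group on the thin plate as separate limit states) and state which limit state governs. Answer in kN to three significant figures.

467 kN (bolt shear governs)

Bolt shear: A_b = π·20²/4 = 314.2 mm²; R_n = 372 × 314.2 × 8 × 1 / 1000 = 934.9 kN → 934.9 / 2 = 467 kN.
Bearing (1.2 l_c t F_u ≤ 2.4 d t F_u): upper limit = 2.4·20·16·450 / 1000 = 345.6 kN.
  Edge l_c = 50 − 22/2 = 39 → r_n = 337 kN; interior l_c = 60 − 22 = 38 → r_n = 328.3 kN.
  R_n,bearing = 2·337 + 6·328.3 = 2644 kN → 2644 / 2 = 1320 kN.
Bolt shear governs: 467 kN.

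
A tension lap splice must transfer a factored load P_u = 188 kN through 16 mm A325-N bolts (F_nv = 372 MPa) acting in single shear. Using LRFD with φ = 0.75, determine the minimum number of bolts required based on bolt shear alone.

A_b = π·16²/4 = 201.1 mm².
Per-bolt design strength φR_n = 0.75 × 372 × 201.1 × 1 / 1000 = 56.1 kN.
n ≥ 188 / 56.1 = 3.351 → use 4 bolts.

4 bolts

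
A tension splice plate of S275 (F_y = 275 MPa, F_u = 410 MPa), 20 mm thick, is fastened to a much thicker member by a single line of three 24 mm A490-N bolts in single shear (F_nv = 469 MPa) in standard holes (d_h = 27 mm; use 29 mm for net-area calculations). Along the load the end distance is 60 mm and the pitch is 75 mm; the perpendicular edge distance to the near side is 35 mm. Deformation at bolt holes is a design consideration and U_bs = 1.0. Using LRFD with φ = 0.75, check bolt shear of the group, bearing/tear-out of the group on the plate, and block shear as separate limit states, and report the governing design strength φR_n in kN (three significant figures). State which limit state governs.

477 kN (bolt shear governs)

Bolt shear: A_b = π·24²/4 = 452.4 mm²; R_n = 469 × 452.4 × 3 × 1 / 1000 = 636.5 kN → 0.75 × 636.5 = 477 kN.
Bearing: edge l_c = 46.5, r_n = 457.6 kN; interior l_c = 48, r_n = 472.3 kN; R_n = 457.6 + 2·472.3 = 1402 kN → 1050 kN.
Block shear: A_gv = 4200, A_nv = 2750, A_nt = 410 mm²; R_n = min(0.6F_uA_nv, 0.6F_yA_gv) + U_bs·F_u·A_nt = 844.6 kN → 633 kN.
Bolt shear governs: 477 kN.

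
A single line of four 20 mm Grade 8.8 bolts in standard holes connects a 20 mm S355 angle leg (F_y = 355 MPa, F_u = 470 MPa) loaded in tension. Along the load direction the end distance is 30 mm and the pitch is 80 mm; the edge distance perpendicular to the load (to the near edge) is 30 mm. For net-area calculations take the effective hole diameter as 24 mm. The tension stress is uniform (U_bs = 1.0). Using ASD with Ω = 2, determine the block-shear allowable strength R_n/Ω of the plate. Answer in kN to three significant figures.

609 kN

Shear plane L_v = 30 + 3·80 = 270 mm; A_gv = 270 × 20 = 5400 mm².
A_nv = (270 − 3.5·24) × 20 = 3720 mm².
A_nt = (30 − 0.5·24) × 20 = 360 mm².
0.6 F_u A_nv = 1049 kN; 0.6 F_y A_gv = 1150 kN → shear rupture governs the shear term.
R_n = 1049 + 1.0 × 470 × 360 / 1000 = 1218 kN.
Allowable strength R_n/Ω = 1218 / 2 = 609 kN.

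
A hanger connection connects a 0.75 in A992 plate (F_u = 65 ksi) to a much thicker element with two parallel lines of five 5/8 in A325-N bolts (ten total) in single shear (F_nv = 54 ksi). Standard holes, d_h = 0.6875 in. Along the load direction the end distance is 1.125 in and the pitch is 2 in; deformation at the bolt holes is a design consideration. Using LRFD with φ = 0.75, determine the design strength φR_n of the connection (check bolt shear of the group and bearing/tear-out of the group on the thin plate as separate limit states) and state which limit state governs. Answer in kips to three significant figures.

124 kips (bolt shear governs)

Bolt shear: A_b = π·0.625²/4 = 0.3068 in²; R_n = 54 × 0.3068 × 10 × 1 = 165.7 kips → 0.75 × 165.7 = 124 kips.
Bearing (1.2 l_c t F_u ≤ 2.4 d t F_u): upper limit = 2.4·0.625·0.75·65 = 73.12 kips.
  Edge l_c = 1.125 − 0.6875/2 = 0.7812 → r_n = 45.7 kips; interior l_c = 2 − 0.6875 = 1.312 → r_n = 73.12 kips.
  R_n,bearing = 2·45.7 + 8·73.12 = 676.4 kips → 0.75 × 676.4 = 507 kips.
Bolt shear governs: 124 kips.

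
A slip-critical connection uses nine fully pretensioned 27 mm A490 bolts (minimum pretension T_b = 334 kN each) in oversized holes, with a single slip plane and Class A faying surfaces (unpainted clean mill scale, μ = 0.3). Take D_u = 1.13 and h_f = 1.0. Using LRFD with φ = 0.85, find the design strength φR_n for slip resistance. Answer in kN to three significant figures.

866 kN

R_n = μ · D_u · h_f · T_b · n_s · n_b = 0.3 × 1.13 × 1.0 × 334 × 1 × 9 = 1019 kN.
Design strength φR_n = 0.85 × 1019 = 866 kN.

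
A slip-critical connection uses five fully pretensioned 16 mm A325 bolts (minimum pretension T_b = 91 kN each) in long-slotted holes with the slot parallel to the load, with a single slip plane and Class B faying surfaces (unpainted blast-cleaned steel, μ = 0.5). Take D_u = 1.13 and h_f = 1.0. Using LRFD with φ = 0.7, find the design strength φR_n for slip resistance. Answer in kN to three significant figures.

180 kN

R_n = μ · D_u · h_f · T_b · n_s · n_b = 0.5 × 1.13 × 1.0 × 91 × 1 × 5 = 257.1 kN.
Design strength φR_n = 0.7 × 257.1 = 180 kN.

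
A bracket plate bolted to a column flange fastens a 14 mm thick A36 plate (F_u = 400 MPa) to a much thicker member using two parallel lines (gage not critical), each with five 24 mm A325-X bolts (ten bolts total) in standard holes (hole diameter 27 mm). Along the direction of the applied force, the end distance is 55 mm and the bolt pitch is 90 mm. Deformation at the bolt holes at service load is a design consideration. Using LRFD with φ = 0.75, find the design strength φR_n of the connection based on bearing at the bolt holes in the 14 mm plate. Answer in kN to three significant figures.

2350 kN

Per bolt r_n = 1.2 l_c t F_u ≤ 2.4 d t F_u; upper limit = 2.4 × 24 × 14 × 400 / 1000 = 322.6 kN.
Edge bolt: l_c = 55 − 27/2 = 41.5 mm → 1.2 × 41.5 × 14 × 400 / 1000 = 278.9 → r_n = 278.9 kN.
Interior bolts: l_c = 90 − 27 = 63 mm → 1.2 × 63 × 14 × 400 / 1000 = 423.4 → r_n = 322.6 kN.
R_n = 2 × 278.9 + 8 × 322.6 = 3138 kN.
Design strength φR_n = 0.75 × 3138 = 2350 kN.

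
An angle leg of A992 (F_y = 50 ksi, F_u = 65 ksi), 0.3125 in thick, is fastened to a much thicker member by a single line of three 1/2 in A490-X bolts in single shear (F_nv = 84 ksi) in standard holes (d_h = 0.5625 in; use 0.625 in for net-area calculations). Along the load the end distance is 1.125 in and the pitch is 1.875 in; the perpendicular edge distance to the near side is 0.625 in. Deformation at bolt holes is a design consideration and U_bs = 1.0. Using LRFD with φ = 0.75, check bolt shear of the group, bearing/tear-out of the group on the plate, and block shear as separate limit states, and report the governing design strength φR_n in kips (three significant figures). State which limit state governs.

35 kips (block shear governs)

Bolt shear: A_b = π·0.5²/4 = 0.1963 in²; R_n = 84 × 0.1963 × 3 × 1 = 49.48 kips → 0.75 × 49.48 = 37.1 kips.
Bearing: edge l_c = 0.8438, r_n = 20.57 kips; interior l_c = 1.312, r_n = 24.38 kips; R_n = 20.57 + 2·24.38 = 69.32 kips → 52 kips.
Block shear: A_gv = 1.523, A_nv = 1.035, A_nt = 0.09766 in²; R_n = min(0.6F_uA_nv, 0.6F_yA_gv) + U_bs·F_u·A_nt = 46.72 kips → 35 kips.
Block shear governs: 35 kips.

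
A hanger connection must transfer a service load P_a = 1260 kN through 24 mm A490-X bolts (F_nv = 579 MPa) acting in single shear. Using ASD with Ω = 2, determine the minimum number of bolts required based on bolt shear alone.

A_b = π·24²/4 = 452.4 mm².
Per-bolt allowable strength R_n/Ω = 579 × 452.4 × 1 / 1000 / 2 = 131 kN.
n ≥ 1260 / 131 = 9.621 → use 10 bolts.

10 bolts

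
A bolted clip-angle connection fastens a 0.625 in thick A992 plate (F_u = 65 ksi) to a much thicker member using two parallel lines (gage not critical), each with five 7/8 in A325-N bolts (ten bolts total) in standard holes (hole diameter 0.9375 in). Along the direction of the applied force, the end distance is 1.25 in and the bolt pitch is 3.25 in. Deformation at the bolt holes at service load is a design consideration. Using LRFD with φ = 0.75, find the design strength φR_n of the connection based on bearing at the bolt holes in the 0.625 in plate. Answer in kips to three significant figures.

Per bolt r_n = 1.2 l_c t F_u ≤ 2.4 d t F_u; upper limit = 2.4 × 0.875 × 0.625 × 65 = 85.31 kips.
Edge bolt: l_c = 1.25 − 0.9375/2 = 0.7812 in → 1.2 × 0.7812 × 0.625 × 65 = 38.09 → r_n = 38.09 kips.
Interior bolts: l_c = 3.25 − 0.9375 = 2.312 in → 1.2 × 2.312 × 0.625 × 65 = 112.7 → r_n = 85.31 kips.
R_n = 2 × 38.09 + 8 × 85.31 = 758.7 kips.
Design strength φR_n = 0.75 × 758.7 = 569 kips.

569 kips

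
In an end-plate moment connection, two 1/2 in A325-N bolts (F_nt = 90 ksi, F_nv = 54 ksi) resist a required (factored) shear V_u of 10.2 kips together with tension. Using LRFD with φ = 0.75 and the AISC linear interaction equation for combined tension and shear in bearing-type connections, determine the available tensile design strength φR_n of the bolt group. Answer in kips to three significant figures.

17.5 kips

A_b = π·0.5²/4 = 0.1963 in²; f_rv = 10.2 / (2 × 0.1963) = 25.97 ksi.
F'_nt = 1.3 F_nt − (F_nt / φF_nv) f_rv = 1.3·90 − (90/(0.75·54))·25.97 = 59.28 ksi, capped at F_nt → F'_nt = 59.28 ksi.
R_n = F'_nt · A_b · n = 59.28 × 0.1963 × 2 = 23.28 kips.
Design strength φR_n = 0.75 × 23.28 = 17.5 kips.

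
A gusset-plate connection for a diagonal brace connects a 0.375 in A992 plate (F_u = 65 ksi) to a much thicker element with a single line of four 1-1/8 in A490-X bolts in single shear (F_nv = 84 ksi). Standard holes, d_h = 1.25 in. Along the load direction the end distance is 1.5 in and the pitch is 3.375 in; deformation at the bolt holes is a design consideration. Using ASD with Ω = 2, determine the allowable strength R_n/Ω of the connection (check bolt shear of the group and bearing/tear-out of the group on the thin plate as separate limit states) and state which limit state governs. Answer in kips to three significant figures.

106 kips (bearing governs)

Bolt shear: A_b = π·1.125²/4 = 0.994 in²; R_n = 84 × 0.994 × 4 × 1 = 334 kips → 334 / 2 = 167 kips.
Bearing (1.2 l_c t F_u ≤ 2.4 d t F_u): upper limit = 2.4·1.125·0.375·65 = 65.81 kips.
  Edge l_c = 1.5 − 1.25/2 = 0.875 → r_n = 25.59 kips; interior l_c = 3.375 − 1.25 = 2.125 → r_n = 62.16 kips.
  R_n,bearing = 1·25.59 + 3·62.16 = 212.1 kips → 212.1 / 2 = 106 kips.
Bearing governs: 106 kips.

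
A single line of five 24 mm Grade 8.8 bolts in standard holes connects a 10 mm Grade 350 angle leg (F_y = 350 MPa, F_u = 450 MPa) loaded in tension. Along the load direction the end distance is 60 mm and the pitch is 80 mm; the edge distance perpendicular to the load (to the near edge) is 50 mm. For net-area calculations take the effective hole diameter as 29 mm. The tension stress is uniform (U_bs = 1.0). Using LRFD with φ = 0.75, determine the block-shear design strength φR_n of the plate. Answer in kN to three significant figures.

Shear plane L_v = 60 + 4·80 = 380 mm; A_gv = 380 × 10 = 3800 mm².
A_nv = (380 − 4.5·29) × 10 = 2495 mm².
A_nt = (50 − 0.5·29) × 10 = 355 mm².
0.6 F_u A_nv = 673.6 kN; 0.6 F_y A_gv = 798 kN → shear rupture governs the shear term.
R_n = 673.6 + 1.0 × 450 × 355 / 1000 = 833.4 kN.
Design strength φR_n = 0.75 × 833.4 = 625 kN.

625 kN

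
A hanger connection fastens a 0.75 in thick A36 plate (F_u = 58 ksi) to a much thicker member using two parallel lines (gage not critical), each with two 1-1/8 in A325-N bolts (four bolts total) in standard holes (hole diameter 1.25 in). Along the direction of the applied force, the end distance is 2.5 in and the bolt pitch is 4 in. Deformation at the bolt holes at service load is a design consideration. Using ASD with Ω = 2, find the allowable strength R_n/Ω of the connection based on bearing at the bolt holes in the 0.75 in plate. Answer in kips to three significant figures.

215 kips

Per bolt r_n = 1.2 l_c t F_u ≤ 2.4 d t F_u; upper limit = 2.4 × 1.125 × 0.75 × 58 = 117.4 kips.
Edge bolt: l_c = 2.5 − 1.25/2 = 1.875 in → 1.2 × 1.875 × 0.75 × 58 = 97.88 → r_n = 97.88 kips.
Interior bolts: l_c = 4 − 1.25 = 2.75 in → 1.2 × 2.75 × 0.75 × 58 = 143.5 → r_n = 117.4 kips.
R_n = 2 × 97.88 + 2 × 117.4 = 430.6 kips.
Allowable strength R_n/Ω = 430.6 / 2 = 215 kips.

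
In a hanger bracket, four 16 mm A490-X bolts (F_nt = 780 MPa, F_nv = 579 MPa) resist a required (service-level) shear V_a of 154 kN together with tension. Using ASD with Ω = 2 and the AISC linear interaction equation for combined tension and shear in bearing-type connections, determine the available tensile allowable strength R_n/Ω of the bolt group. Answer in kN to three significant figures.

A_b = π·16²/4 = 201.1 mm²; f_rv = 154 × 1000 / (4 × 201.1) = 191.5 MPa.
F'_nt = 1.3 F_nt − (Ω F_nt / F_nv) f_rv = 1.3·780 − (2·780/579)·191.5 = 498.1 MPa, capped at F_nt → F'_nt = 498.1 MPa.
R_n = F'_nt · A_b · n = 498.1 × 201.1 × 4 / 1000 = 400.6 kN.
Allowable strength R_n/Ω = 400.6 / 2 = 200 kN.

200 kN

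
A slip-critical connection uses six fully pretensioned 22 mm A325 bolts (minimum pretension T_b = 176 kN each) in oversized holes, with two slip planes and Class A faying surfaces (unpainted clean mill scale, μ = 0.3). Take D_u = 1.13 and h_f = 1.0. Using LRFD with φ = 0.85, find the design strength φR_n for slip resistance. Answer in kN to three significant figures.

R_n = μ · D_u · h_f · T_b · n_s · n_b = 0.3 × 1.13 × 1.0 × 176 × 2 × 6 = 716 kN.
Design strength φR_n = 0.85 × 716 = 609 kN.

609 kN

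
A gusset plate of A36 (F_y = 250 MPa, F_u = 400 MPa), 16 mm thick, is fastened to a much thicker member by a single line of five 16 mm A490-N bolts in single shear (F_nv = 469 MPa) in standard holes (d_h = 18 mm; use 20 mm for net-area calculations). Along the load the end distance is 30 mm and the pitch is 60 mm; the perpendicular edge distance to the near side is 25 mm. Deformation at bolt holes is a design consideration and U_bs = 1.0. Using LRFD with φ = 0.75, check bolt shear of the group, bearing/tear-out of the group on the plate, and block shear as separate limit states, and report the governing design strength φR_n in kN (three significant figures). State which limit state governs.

354 kN (bolt shear governs)

Bolt shear: A_b = π·16²/4 = 201.1 mm²; R_n = 469 × 201.1 × 5 × 1 / 1000 = 471.5 kN → 0.75 × 471.5 = 354 kN.
Bearing: edge l_c = 21, r_n = 161.3 kN; interior l_c = 42, r_n = 245.8 kN; R_n = 161.3 + 4·245.8 = 1144 kN → 858 kN.
Block shear: A_gv = 4320, A_nv = 2880, A_nt = 240 mm²; R_n = min(0.6F_uA_nv, 0.6F_yA_gv) + U_bs·F_u·A_nt = 744 kN → 558 kN.
Bolt shear governs: 354 kN.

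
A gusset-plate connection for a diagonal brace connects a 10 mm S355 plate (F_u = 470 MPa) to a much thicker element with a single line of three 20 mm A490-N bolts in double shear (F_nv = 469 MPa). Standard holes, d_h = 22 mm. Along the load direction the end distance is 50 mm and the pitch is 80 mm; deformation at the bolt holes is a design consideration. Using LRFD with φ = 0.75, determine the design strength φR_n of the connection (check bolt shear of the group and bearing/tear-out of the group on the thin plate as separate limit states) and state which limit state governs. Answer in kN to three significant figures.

503 kN (bearing governs)

Bolt shear: A_b = π·20²/4 = 314.2 mm²; R_n = 469 × 314.2 × 3 × 2 / 1000 = 884 kN → 0.75 × 884 = 663 kN.
Bearing (1.2 l_c t F_u ≤ 2.4 d t F_u): upper limit = 2.4·20·10·470 / 1000 = 225.6 kN.
  Edge l_c = 50 − 22/2 = 39 → r_n = 220 kN; interior l_c = 80 − 22 = 58 → r_n = 225.6 kN.
  R_n,bearing = 1·220 + 2·225.6 = 671.2 kN → 0.75 × 671.2 = 503 kN.
Bearing governs: 503 kN.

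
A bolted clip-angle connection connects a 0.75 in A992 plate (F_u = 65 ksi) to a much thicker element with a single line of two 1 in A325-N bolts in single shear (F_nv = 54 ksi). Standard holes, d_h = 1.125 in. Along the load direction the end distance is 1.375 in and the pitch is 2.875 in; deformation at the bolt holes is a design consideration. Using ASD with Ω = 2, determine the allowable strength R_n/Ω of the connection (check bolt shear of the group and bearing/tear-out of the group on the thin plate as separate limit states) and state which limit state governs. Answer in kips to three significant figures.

42.4 kips (bolt shear governs)

Bolt shear: A_b = π·1²/4 = 0.7854 in²; R_n = 54 × 0.7854 × 2 × 1 = 84.82 kips → 84.82 / 2 = 42.4 kips.
Bearing (1.2 l_c t F_u ≤ 2.4 d t F_u): upper limit = 2.4·1·0.75·65 = 117 kips.
  Edge l_c = 1.375 − 1.125/2 = 0.8125 → r_n = 47.53 kips; interior l_c = 2.875 − 1.125 = 1.75 → r_n = 102.4 kips.
  R_n,bearing = 1·47.53 + 1·102.4 = 149.9 kips → 149.9 / 2 = 75 kips.
Bolt shear governs: 42.4 kips.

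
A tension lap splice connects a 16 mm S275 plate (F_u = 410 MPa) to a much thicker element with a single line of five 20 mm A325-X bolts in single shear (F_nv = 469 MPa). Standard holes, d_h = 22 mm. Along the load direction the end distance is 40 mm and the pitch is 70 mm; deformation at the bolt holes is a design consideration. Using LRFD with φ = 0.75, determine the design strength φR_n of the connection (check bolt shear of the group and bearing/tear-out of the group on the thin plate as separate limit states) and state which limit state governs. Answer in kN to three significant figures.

553 kN (bolt shear governs)

Bolt shear: A_b = π·20²/4 = 314.2 mm²; R_n = 469 × 314.2 × 5 × 1 / 1000 = 736.7 kN → 0.75 × 736.7 = 553 kN.
Bearing (1.2 l_c t F_u ≤ 2.4 d t F_u): upper limit = 2.4·20·16·410 / 1000 = 314.9 kN.
  Edge l_c = 40 − 22/2 = 29 → r_n = 228.3 kN; interior l_c = 70 − 22 = 48 → r_n = 314.9 kN.
  R_n,bearing = 1·228.3 + 4·314.9 = 1488 kN → 0.75 × 1488 = 1120 kN.
Bolt shear governs: 553 kN.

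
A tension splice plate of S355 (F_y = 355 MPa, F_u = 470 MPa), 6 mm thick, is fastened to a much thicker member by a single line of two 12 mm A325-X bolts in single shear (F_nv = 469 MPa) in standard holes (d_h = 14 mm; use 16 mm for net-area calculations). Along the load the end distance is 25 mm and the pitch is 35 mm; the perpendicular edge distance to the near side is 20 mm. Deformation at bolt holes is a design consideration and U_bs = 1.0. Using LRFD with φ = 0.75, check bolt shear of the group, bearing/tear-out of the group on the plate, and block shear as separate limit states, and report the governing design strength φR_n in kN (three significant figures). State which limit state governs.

71.1 kN (block shear governs)

Bolt shear: A_b = π·12²/4 = 113.1 mm²; R_n = 469 × 113.1 × 2 × 1 / 1000 = 106.1 kN → 0.75 × 106.1 = 79.6 kN.
Bearing: edge l_c = 18, r_n = 60.91 kN; interior l_c = 21, r_n = 71.06 kN; R_n = 60.91 + 1·71.06 = 132 kN → 99 kN.
Block shear: A_gv = 360, A_nv = 216, A_nt = 72 mm²; R_n = min(0.6F_uA_nv, 0.6F_yA_gv) + U_bs·F_u·A_nt = 94.75 kN → 71.1 kN.
Block shear governs: 71.1 kN.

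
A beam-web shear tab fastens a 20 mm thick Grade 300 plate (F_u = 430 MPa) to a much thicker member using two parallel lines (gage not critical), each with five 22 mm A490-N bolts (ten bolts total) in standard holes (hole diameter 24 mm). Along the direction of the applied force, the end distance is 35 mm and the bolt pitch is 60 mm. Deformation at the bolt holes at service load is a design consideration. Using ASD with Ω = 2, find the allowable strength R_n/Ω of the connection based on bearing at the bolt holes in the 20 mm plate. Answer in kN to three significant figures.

1720 kN

Per bolt r_n = 1.2 l_c t F_u ≤ 2.4 d t F_u; upper limit = 2.4 × 22 × 20 × 430 / 1000 = 454.1 kN.
Edge bolt: l_c = 35 − 24/2 = 23 mm → 1.2 × 23 × 20 × 430 / 1000 = 237.4 → r_n = 237.4 kN.
Interior bolts: l_c = 60 − 24 = 36 mm → 1.2 × 36 × 20 × 430 / 1000 = 371.5 → r_n = 371.5 kN.
R_n = 2 × 237.4 + 8 × 371.5 = 3447 kN.
Allowable strength R_n/Ω = 3447 / 2 = 1720 kN.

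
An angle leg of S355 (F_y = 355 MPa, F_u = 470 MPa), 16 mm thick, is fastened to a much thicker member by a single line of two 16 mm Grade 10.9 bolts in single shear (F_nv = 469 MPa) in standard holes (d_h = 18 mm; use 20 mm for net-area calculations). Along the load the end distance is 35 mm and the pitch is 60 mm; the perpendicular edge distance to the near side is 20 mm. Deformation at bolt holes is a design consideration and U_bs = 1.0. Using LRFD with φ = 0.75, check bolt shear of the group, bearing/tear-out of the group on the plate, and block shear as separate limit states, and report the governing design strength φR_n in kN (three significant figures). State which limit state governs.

Bolt shear: A_b = π·16²/4 = 201.1 mm²; R_n = 469 × 201.1 × 2 × 1 / 1000 = 188.6 kN → 0.75 × 188.6 = 141 kN.
Bearing: edge l_c = 26, r_n = 234.6 kN; interior l_c = 42, r_n = 288.8 kN; R_n = 234.6 + 1·288.8 = 523.4 kN → 393 kN.
Block shear: A_gv = 1520, A_nv = 1040, A_nt = 160 mm²; R_n = min(0.6F_uA_nv, 0.6F_yA_gv) + U_bs·F_u·A_nt = 368.5 kN → 276 kN.
Bolt shear governs: 141 kN.

141 kN (bolt shear governs)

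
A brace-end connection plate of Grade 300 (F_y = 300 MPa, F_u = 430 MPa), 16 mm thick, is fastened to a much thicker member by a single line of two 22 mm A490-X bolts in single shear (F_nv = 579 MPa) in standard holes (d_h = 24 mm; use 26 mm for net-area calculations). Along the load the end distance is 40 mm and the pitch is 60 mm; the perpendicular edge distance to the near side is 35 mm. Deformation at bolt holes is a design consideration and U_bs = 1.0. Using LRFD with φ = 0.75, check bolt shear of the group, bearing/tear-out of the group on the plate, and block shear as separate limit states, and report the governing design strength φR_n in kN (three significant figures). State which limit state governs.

Bolt shear: A_b = π·22²/4 = 380.1 mm²; R_n = 579 × 380.1 × 2 × 1 / 1000 = 440.2 kN → 0.75 × 440.2 = 330 kN.
Bearing: edge l_c = 28, r_n = 231.2 kN; interior l_c = 36, r_n = 297.2 kN; R_n = 231.2 + 1·297.2 = 528.4 kN → 396 kN.
Block shear: A_gv = 1600, A_nv = 976, A_nt = 352 mm²; R_n = min(0.6F_uA_nv, 0.6F_yA_gv) + U_bs·F_u·A_nt = 403.2 kN → 302 kN.
Block shear governs: 302 kN.

302 kN (block shear governs)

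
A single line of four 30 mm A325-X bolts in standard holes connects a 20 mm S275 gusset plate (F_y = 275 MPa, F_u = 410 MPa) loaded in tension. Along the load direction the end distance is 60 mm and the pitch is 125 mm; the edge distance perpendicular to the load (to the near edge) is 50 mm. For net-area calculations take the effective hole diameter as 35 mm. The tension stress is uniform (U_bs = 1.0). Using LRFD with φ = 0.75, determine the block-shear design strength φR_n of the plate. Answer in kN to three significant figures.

Shear plane L_v = 60 + 3·125 = 435 mm; A_gv = 435 × 20 = 8700 mm².
A_nv = (435 − 3.5·35) × 20 = 6250 mm².
A_nt = (50 − 0.5·35) × 20 = 650 mm².
0.6 F_u A_nv = 1538 kN; 0.6 F_y A_gv = 1436 kN → shear yielding governs the shear term.
R_n = 1436 + 1.0 × 410 × 650 / 1000 = 1702 kN.
Design strength φR_n = 0.75 × 1702 = 1280 kN.

1280 kN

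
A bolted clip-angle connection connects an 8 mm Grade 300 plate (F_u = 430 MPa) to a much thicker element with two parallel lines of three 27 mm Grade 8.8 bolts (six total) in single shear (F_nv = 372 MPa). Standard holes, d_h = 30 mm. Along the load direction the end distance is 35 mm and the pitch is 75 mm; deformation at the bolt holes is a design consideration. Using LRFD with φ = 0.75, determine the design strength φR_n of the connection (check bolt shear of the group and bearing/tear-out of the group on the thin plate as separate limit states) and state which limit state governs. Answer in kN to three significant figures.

Bolt shear: A_b = π·27²/4 = 572.6 mm²; R_n = 372 × 572.6 × 6 × 1 / 1000 = 1278 kN → 0.75 × 1278 = 958 kN.
Bearing (1.2 l_c t F_u ≤ 2.4 d t F_u): upper limit = 2.4·27·8·430 / 1000 = 222.9 kN.
  Edge l_c = 35 − 30/2 = 20 → r_n = 82.56 kN; interior l_c = 75 − 30 = 45 → r_n = 185.8 kN.
  R_n,bearing = 2·82.56 + 4·185.8 = 908.2 kN → 0.75 × 908.2 = 681 kN.
Bearing governs: 681 kN.

681 kN (bearing governs)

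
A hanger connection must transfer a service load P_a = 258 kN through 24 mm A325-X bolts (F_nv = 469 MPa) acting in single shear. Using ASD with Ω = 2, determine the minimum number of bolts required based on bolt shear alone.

3 bolts

A_b = π·24²/4 = 452.4 mm².
Per-bolt allowable strength R_n/Ω = 469 × 452.4 × 1 / 1000 / 2 = 106.1 kN.
n ≥ 258 / 106.1 = 2.432 → use 3 bolts.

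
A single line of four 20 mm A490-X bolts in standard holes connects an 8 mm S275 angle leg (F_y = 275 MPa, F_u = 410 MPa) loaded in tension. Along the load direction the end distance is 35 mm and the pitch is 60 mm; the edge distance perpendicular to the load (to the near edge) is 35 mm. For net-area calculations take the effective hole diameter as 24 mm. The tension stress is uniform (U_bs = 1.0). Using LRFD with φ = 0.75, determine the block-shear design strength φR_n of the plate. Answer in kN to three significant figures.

Shear plane L_v = 35 + 3·60 = 215 mm; A_gv = 215 × 8 = 1720 mm².
A_nv = (215 − 3.5·24) × 8 = 1048 mm².
A_nt = (35 − 0.5·24) × 8 = 184 mm².
0.6 F_u A_nv = 257.8 kN; 0.6 F_y A_gv = 283.8 kN → shear rupture governs the shear term.
R_n = 257.8 + 1.0 × 410 × 184 / 1000 = 333.2 kN.
Design strength φR_n = 0.75 × 333.2 = 250 kN.

250 kN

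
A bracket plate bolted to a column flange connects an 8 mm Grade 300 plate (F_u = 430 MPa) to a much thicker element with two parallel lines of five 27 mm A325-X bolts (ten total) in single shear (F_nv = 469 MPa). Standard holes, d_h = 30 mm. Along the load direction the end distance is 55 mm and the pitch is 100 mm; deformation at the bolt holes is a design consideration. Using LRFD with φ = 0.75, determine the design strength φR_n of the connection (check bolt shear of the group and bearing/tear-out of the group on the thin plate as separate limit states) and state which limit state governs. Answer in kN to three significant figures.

Bolt shear: A_b = π·27²/4 = 572.6 mm²; R_n = 469 × 572.6 × 10 × 1 / 1000 = 2685 kN → 0.75 × 2685 = 2010 kN.
Bearing (1.2 l_c t F_u ≤ 2.4 d t F_u): upper limit = 2.4·27·8·430 / 1000 = 222.9 kN.
  Edge l_c = 55 − 30/2 = 40 → r_n = 165.1 kN; interior l_c = 100 − 30 = 70 → r_n = 222.9 kN.
  R_n,bearing = 2·165.1 + 8·222.9 = 2114 kN → 0.75 × 2114 = 1590 kN.
Bearing governs: 1590 kN.

1590 kN (bearing governs)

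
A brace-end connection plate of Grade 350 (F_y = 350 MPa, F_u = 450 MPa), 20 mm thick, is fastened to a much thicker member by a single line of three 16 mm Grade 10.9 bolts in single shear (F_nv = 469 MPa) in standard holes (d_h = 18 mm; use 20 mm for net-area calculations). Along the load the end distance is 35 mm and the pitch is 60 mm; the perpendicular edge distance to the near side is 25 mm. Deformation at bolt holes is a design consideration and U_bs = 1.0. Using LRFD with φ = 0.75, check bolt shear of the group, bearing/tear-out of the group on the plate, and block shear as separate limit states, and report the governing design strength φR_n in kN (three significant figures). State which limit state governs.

Bolt shear: A_b = π·16²/4 = 201.1 mm²; R_n = 469 × 201.1 × 3 × 1 / 1000 = 282.9 kN → 0.75 × 282.9 = 212 kN.
Bearing: edge l_c = 26, r_n = 280.8 kN; interior l_c = 42, r_n = 345.6 kN; R_n = 280.8 + 2·345.6 = 972 kN → 729 kN.
Block shear: A_gv = 3100, A_nv = 2100, A_nt = 300 mm²; R_n = min(0.6F_uA_nv, 0.6F_yA_gv) + U_bs·F_u·A_nt = 702 kN → 526 kN.
Bolt shear governs: 212 kN.

212 kN (bolt shear governs)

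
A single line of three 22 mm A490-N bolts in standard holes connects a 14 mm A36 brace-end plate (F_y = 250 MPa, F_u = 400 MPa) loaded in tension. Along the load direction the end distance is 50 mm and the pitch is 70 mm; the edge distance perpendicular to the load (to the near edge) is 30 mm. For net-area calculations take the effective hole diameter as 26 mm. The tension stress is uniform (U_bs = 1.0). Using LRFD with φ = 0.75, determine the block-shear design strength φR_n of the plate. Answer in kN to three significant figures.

Shear plane L_v = 50 + 2·70 = 190 mm; A_gv = 190 × 14 = 2660 mm².
A_nv = (190 − 2.5·26) × 14 = 1750 mm².
A_nt = (30 − 0.5·26) × 14 = 238 mm².
0.6 F_u A_nv = 420 kN; 0.6 F_y A_gv = 399 kN → shear yielding governs the shear term.
R_n = 399 + 1.0 × 400 × 238 / 1000 = 494.2 kN.
Design strength φR_n = 0.75 × 494.2 = 371 kN.

371 kN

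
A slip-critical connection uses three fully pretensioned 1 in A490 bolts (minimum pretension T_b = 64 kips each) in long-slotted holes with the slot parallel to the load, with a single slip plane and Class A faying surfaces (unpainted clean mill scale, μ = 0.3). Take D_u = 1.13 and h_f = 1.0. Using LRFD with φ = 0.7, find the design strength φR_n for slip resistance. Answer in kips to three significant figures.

45.6 kips

R_n = μ · D_u · h_f · T_b · n_s · n_b = 0.3 × 1.13 × 1.0 × 64 × 1 × 3 = 65.09 kips.
Design strength φR_n = 0.7 × 65.09 = 45.6 kips.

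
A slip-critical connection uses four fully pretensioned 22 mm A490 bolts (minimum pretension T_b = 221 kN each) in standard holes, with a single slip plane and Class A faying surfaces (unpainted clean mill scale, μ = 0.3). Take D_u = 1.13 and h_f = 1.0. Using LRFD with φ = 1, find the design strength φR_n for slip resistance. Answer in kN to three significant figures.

R_n = μ · D_u · h_f · T_b · n_s · n_b = 0.3 × 1.13 × 1.0 × 221 × 1 × 4 = 299.7 kN.
Design strength φR_n = 1 × 299.7 = 300 kN.

300 kN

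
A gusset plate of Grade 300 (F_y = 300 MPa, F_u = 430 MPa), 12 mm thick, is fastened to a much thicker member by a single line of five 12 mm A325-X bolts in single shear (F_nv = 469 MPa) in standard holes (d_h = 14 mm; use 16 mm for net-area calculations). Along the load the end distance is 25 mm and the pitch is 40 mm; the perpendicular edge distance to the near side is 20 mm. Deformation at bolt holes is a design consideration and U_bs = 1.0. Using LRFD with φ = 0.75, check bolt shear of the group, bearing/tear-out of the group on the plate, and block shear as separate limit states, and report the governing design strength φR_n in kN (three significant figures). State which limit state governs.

199 kN (bolt shear governs)

Bolt shear: A_b = π·12²/4 = 113.1 mm²; R_n = 469 × 113.1 × 5 × 1 / 1000 = 265.2 kN → 0.75 × 265.2 = 199 kN.
Bearing: edge l_c = 18, r_n = 111.5 kN; interior l_c = 26, r_n = 148.6 kN; R_n = 111.5 + 4·148.6 = 705.9 kN → 529 kN.
Block shear: A_gv = 2220, A_nv = 1356, A_nt = 144 mm²; R_n = min(0.6F_uA_nv, 0.6F_yA_gv) + U_bs·F_u·A_nt = 411.8 kN → 309 kN.
Bolt shear governs: 199 kN.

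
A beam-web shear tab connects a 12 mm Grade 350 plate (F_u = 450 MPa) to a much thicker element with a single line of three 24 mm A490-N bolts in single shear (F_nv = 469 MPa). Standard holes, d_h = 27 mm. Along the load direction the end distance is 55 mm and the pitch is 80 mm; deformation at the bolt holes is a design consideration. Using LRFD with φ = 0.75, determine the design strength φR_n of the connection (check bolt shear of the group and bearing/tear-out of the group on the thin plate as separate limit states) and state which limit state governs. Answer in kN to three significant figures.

477 kN (bolt shear governs)

Bolt shear: A_b = π·24²/4 = 452.4 mm²; R_n = 469 × 452.4 × 3 × 1 / 1000 = 636.5 kN → 0.75 × 636.5 = 477 kN.
Bearing (1.2 l_c t F_u ≤ 2.4 d t F_u): upper limit = 2.4·24·12·450 / 1000 = 311 kN.
  Edge l_c = 55 − 27/2 = 41.5 → r_n = 268.9 kN; interior l_c = 80 − 27 = 53 → r_n = 311 kN.
  R_n,bearing = 1·268.9 + 2·311 = 891 kN → 0.75 × 891 = 668 kN.
Bolt shear governs: 477 kN.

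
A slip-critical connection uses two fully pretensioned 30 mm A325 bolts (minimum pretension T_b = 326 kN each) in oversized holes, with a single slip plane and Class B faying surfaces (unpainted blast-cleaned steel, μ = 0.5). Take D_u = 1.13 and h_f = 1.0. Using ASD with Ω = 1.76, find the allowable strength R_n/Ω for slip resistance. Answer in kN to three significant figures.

R_n = μ · D_u · h_f · T_b · n_s · n_b = 0.5 × 1.13 × 1.0 × 326 × 1 × 2 = 368.4 kN.
Allowable strength R_n/Ω = 368.4 / 1.76 = 209 kN.

209 kN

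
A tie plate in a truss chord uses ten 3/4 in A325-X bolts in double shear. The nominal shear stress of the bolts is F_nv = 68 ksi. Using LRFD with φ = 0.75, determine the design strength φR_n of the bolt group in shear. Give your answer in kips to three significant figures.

451 kips

A_b = π × 0.75² / 4 = 0.4418 in².
R_n = F_nv · A_b · n · n_s = 68 × 0.4418 × 10 × 2 = 600.8 kips.
Design strength φR_n = 0.75 × 600.8 = 451 kips.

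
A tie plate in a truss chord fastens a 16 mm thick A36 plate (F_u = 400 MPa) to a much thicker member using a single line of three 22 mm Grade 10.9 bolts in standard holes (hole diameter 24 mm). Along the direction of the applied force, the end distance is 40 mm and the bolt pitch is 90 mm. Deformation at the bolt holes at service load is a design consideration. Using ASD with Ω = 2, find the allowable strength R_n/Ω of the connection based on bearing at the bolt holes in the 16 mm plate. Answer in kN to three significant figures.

Per bolt r_n = 1.2 l_c t F_u ≤ 2.4 d t F_u; upper limit = 2.4 × 22 × 16 × 400 / 1000 = 337.9 kN.
Edge bolt: l_c = 40 − 24/2 = 28 mm → 1.2 × 28 × 16 × 400 / 1000 = 215 → r_n = 215 kN.
Interior bolts: l_c = 90 − 24 = 66 mm → 1.2 × 66 × 16 × 400 / 1000 = 506.9 → r_n = 337.9 kN.
R_n = 1 × 215 + 2 × 337.9 = 890.9 kN.
Allowable strength R_n/Ω = 890.9 / 2 = 445 kN.

445 kN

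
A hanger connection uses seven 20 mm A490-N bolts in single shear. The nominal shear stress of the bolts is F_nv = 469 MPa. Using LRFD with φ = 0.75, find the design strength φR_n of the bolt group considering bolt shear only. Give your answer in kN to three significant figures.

774 kN

A_b = π × 20² / 4 = 314.2 mm².
R_n = F_nv · A_b · n · n_s = 469 × 314.2 × 7 × 1 / 1000 = 1031 kN.
Design strength φR_n = 0.75 × 1031 = 774 kN.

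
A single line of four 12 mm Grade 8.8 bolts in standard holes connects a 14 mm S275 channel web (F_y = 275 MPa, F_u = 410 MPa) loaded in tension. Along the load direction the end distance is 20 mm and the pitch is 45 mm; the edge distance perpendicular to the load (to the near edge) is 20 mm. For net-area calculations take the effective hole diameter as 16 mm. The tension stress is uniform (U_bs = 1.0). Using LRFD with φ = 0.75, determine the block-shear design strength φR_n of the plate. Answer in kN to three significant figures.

Shear plane L_v = 20 + 3·45 = 155 mm; A_gv = 155 × 14 = 2170 mm².
A_nv = (155 − 3.5·16) × 14 = 1386 mm².
A_nt = (20 − 0.5·16) × 14 = 168 mm².
0.6 F_u A_nv = 341 kN; 0.6 F_y A_gv = 358.1 kN → shear rupture governs the shear term.
R_n = 341 + 1.0 × 410 × 168 / 1000 = 409.8 kN.
Design strength φR_n = 0.75 × 409.8 = 307 kN.

307 kN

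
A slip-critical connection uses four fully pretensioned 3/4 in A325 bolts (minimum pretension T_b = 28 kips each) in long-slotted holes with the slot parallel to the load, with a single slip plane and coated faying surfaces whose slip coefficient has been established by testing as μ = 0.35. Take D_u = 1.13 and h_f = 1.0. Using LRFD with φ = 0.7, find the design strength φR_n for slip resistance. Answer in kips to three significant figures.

31 kips

R_n = μ · D_u · h_f · T_b · n_s · n_b = 0.35 × 1.13 × 1.0 × 28 × 1 × 4 = 44.3 kips.
Design strength φR_n = 0.7 × 44.3 = 31 kips.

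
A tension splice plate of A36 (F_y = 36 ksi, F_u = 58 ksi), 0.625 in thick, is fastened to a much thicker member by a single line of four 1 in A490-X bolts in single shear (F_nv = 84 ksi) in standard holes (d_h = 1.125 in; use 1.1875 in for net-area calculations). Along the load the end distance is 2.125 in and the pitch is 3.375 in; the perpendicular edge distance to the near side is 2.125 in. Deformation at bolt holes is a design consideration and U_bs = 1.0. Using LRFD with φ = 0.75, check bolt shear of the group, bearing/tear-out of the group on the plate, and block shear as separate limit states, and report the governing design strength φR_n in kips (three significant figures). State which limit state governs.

Bolt shear: A_b = π·1²/4 = 0.7854 in²; R_n = 84 × 0.7854 × 4 × 1 = 263.9 kips → 0.75 × 263.9 = 198 kips.
Bearing: edge l_c = 1.562, r_n = 67.97 kips; interior l_c = 2.25, r_n = 87 kips; R_n = 67.97 + 3·87 = 329 kips → 247 kips.
Block shear: A_gv = 7.656, A_nv = 5.059, A_nt = 0.957 in²; R_n = min(0.6F_uA_nv, 0.6F_yA_gv) + U_bs·F_u·A_nt = 220.9 kips → 166 kips.
Block shear governs: 166 kips.

166 kips (block shear governs)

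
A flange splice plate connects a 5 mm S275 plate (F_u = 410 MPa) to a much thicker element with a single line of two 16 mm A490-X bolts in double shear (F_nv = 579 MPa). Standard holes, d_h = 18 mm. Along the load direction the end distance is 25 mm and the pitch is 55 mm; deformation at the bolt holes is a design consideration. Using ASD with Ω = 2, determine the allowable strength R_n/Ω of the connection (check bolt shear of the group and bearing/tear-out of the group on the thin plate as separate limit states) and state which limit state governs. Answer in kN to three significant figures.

59 kN (bearing governs)

Bolt shear: A_b = π·16²/4 = 201.1 mm²; R_n = 579 × 201.1 × 2 × 2 / 1000 = 465.7 kN → 465.7 / 2 = 233 kN.
Bearing (1.2 l_c t F_u ≤ 2.4 d t F_u): upper limit = 2.4·16·5·410 / 1000 = 78.72 kN.
  Edge l_c = 25 − 18/2 = 16 → r_n = 39.36 kN; interior l_c = 55 − 18 = 37 → r_n = 78.72 kN.
  R_n,bearing = 1·39.36 + 1·78.72 = 118.1 kN → 118.1 / 2 = 59 kN.
Bearing governs: 59 kN.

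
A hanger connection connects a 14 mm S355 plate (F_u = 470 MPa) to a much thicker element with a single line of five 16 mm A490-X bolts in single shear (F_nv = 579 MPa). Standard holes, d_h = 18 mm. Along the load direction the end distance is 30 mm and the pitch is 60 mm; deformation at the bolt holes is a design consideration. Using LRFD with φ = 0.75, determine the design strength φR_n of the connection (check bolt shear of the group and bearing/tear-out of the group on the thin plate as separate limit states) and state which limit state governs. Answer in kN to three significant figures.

437 kN (bolt shear governs)

Bolt shear: A_b = π·16²/4 = 201.1 mm²; R_n = 579 × 201.1 × 5 × 1 / 1000 = 582.1 kN → 0.75 × 582.1 = 437 kN.
Bearing (1.2 l_c t F_u ≤ 2.4 d t F_u): upper limit = 2.4·16·14·470 / 1000 = 252.7 kN.
  Edge l_c = 30 − 18/2 = 21 → r_n = 165.8 kN; interior l_c = 60 − 18 = 42 → r_n = 252.7 kN.
  R_n,bearing = 1·165.8 + 4·252.7 = 1177 kN → 0.75 × 1177 = 882 kN.
Bolt shear governs: 437 kN.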